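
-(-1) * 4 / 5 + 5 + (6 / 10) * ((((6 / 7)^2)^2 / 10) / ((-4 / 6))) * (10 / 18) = 13861/2401 = 5.77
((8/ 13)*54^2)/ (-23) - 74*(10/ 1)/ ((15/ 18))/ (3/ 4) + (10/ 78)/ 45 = -1262.02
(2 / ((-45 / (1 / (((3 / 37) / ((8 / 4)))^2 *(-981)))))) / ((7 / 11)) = 120472/2781135 = 0.04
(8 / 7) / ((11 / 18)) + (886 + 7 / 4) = 274003/308 = 889.62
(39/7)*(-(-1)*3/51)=39/119 = 0.33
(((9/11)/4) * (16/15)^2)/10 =32/1375 = 0.02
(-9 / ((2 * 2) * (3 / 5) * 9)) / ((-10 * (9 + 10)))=1/456 = 0.00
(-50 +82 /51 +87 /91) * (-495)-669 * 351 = -326940078/1547 = -211338.12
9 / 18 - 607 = -1213/2 = -606.50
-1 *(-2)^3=8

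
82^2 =6724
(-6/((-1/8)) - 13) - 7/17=588/17 = 34.59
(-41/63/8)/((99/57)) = -779/16632 = -0.05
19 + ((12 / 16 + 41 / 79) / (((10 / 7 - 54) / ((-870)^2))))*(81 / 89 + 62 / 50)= -276066790/7031 = -39264.23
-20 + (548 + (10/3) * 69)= 758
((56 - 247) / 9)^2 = 36481/81 = 450.38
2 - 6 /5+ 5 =5.80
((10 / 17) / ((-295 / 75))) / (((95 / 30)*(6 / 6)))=-900/19057 = -0.05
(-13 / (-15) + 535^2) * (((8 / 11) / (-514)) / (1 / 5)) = -1561232/771 = -2024.94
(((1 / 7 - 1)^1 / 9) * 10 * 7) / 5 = -4/3 = -1.33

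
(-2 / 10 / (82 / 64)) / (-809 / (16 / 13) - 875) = 512/5025985 = 0.00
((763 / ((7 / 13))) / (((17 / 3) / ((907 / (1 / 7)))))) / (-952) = -3855657/2312 = -1667.67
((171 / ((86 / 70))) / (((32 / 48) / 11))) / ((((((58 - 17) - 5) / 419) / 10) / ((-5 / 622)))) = -229873875/106984 = -2148.68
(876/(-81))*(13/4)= -949/27 = -35.15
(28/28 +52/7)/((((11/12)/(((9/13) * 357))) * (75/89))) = 9640836/3575 = 2696.74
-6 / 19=-0.32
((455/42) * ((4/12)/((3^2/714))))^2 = 59830225/729 = 82071.64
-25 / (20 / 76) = -95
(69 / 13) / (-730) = -69/9490 = -0.01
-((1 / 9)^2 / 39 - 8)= 25271/3159 = 8.00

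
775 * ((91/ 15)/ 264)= 17.81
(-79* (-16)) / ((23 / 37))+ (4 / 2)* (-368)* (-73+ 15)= 1028592/23 = 44721.39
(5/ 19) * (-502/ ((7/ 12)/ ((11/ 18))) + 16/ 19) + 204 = 499024/7581 = 65.83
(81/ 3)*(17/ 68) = 27/4 = 6.75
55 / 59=0.93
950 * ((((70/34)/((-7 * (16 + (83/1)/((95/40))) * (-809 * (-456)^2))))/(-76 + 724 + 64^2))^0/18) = 475/9 = 52.78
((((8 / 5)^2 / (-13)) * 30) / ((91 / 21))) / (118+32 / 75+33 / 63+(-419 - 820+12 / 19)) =1149120/943543393 = 0.00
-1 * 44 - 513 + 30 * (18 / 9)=-497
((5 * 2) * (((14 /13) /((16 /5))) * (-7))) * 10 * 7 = -42875/26 = -1649.04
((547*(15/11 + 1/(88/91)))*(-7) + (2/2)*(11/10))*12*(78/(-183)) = 46952.41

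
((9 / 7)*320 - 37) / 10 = 2621/70 = 37.44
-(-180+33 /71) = 12747/71 = 179.54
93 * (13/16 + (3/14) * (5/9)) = 9703/112 = 86.63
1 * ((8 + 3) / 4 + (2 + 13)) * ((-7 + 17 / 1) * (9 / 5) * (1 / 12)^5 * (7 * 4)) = 497/13824 = 0.04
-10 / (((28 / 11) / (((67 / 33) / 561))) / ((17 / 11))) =-0.02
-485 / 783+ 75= 58240/783 = 74.38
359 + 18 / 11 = 3967/11 = 360.64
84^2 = 7056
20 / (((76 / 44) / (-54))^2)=7056720/361 = 19547.70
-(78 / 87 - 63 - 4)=1917/29 = 66.10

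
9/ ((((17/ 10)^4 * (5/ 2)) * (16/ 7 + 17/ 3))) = 756000/13948007 = 0.05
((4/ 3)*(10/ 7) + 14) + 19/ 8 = 3071/168 = 18.28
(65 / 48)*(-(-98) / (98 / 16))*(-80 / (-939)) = 5200/2817 = 1.85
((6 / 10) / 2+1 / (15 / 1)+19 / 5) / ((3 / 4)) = 5.56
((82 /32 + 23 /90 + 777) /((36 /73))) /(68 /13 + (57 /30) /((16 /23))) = 532834081/2682882 = 198.61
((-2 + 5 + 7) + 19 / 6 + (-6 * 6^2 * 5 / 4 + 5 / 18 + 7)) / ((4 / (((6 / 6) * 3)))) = -1123/6 = -187.17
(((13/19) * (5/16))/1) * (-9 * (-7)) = 4095/304 = 13.47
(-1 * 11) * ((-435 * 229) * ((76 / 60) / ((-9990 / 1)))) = -1387969/9990 = -138.94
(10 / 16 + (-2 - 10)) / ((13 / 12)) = -21/2 = -10.50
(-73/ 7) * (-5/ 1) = 365/7 = 52.14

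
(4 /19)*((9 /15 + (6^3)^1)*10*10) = 4560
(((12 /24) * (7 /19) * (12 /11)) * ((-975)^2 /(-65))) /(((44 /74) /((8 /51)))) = -30303000/39083 = -775.35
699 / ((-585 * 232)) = -233/45240 = -0.01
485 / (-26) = -485/26 = -18.65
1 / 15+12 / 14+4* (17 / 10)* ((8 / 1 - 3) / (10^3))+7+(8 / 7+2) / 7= 8.41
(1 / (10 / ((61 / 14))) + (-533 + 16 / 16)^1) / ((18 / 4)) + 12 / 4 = -72529/630 = -115.13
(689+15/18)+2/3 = 1381/2 = 690.50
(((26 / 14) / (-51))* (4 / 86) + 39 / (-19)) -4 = -1765859/291669 = -6.05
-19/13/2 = -19/26 = -0.73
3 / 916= 3/916 = 0.00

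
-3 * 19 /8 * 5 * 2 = -285/4 = -71.25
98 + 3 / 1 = 101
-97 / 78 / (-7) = 97/546 = 0.18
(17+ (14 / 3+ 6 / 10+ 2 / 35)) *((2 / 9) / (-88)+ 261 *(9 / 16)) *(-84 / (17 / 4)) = -545090168/8415 = -64776.02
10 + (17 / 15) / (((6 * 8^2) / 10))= 5777/576 = 10.03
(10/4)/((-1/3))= -15/2 = -7.50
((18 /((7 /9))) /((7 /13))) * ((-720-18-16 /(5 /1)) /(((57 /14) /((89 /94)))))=-231543468/31255 = -7408.21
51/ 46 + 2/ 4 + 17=428/23 = 18.61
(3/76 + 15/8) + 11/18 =3455/1368 = 2.53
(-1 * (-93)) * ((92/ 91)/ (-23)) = -4.09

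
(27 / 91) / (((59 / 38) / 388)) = 398088/5369 = 74.15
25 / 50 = 1/2 = 0.50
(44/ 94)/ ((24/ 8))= 22/141 = 0.16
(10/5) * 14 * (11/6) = 154/3 = 51.33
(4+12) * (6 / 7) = 96/7 = 13.71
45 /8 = 5.62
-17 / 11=-1.55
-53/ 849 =-0.06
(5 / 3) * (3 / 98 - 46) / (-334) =22525/98196 = 0.23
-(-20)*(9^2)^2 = 131220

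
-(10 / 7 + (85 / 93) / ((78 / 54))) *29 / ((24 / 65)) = -843175/5208 = -161.90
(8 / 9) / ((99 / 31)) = 248/891 = 0.28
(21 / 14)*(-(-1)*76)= 114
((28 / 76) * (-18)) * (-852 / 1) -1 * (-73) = 5723.11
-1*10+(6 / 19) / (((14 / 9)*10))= -13273/1330 = -9.98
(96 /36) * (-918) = -2448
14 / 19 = 0.74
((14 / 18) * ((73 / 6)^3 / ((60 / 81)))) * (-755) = -1427746.42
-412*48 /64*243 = -75087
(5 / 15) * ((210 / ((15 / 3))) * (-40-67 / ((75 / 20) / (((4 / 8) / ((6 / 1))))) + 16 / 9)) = -25018/45 = -555.96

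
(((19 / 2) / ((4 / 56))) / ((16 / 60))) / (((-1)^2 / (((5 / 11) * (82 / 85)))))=81795/374 = 218.70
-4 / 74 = -2/37 = -0.05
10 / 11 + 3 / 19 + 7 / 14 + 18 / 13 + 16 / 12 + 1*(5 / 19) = 74143/16302 = 4.55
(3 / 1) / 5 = 3/5 = 0.60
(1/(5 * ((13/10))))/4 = 1/26 = 0.04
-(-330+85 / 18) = 5855/18 = 325.28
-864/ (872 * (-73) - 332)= 216/15997 = 0.01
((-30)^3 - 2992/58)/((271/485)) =-380480560/7859 = -48413.36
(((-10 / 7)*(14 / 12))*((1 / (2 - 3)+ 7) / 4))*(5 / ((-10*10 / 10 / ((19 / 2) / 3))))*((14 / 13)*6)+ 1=691/26 = 26.58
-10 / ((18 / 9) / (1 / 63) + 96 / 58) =-145/1851 = -0.08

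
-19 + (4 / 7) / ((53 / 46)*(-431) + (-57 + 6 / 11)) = -19.00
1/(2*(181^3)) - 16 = -189751711/11859482 = -16.00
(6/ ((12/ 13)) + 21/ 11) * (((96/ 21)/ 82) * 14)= 2960/451 = 6.56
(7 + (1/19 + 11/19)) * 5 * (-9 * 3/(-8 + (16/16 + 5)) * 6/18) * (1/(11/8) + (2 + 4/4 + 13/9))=185600/209 = 888.04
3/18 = 1/6 = 0.17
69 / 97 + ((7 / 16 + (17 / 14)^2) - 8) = -408885/76048 = -5.38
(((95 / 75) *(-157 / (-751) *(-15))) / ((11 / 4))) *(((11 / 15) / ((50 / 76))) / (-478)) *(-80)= -3627328/13461675 = -0.27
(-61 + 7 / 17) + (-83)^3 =-9721409/17 = -571847.59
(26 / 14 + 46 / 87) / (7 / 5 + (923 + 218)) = 7265/3478608 = 0.00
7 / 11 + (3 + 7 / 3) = 197/33 = 5.97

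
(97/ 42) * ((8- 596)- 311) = -87203/42 = -2076.26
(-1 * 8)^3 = -512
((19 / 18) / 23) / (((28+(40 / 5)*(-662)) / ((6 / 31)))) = -19/11268252 = 0.00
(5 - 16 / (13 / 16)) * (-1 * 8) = 1528/13 = 117.54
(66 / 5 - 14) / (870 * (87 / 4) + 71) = -8/189935 = 0.00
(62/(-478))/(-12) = 31/2868 = 0.01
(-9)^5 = -59049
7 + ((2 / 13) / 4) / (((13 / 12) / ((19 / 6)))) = 1202/169 = 7.11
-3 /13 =-0.23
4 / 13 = 0.31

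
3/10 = 0.30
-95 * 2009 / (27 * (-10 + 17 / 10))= 1908550/2241 = 851.65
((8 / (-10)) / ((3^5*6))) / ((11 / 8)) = -16/40095 = 0.00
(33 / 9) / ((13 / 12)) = 44/13 = 3.38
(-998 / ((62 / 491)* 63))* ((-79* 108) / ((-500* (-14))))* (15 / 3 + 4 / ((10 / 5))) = 58067133/54250 = 1070.36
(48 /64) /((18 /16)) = 2/3 = 0.67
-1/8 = -0.12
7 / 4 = 1.75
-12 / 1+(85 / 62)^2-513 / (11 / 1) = -2399905/42284 = -56.76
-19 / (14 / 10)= -95/7 = -13.57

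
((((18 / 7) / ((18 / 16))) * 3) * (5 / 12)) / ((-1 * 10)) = -2/7 = -0.29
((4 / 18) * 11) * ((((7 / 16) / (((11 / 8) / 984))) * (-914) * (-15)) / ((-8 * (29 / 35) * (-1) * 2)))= 22952825/29 = 791476.72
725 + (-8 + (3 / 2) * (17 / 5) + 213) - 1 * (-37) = 9721/10 = 972.10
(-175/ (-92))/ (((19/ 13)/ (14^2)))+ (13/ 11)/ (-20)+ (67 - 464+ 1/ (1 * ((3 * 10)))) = -40936669/288420 = -141.93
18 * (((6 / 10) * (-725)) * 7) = -54810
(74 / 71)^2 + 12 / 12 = 2.09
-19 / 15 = -1.27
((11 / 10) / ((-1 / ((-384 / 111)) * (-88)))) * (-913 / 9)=4.39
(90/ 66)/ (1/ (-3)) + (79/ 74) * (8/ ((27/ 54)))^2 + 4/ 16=438675/1628 = 269.46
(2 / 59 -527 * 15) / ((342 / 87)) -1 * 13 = -716465/354 = -2023.91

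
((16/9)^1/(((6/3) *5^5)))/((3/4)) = 32/84375 = 0.00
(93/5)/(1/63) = 5859/5 = 1171.80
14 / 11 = 1.27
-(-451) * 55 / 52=477.02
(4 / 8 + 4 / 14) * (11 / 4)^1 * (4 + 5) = 1089/56 = 19.45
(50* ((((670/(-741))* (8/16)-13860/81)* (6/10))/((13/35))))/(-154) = 9534625/105963 = 89.98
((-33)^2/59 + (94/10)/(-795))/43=4326002/10084575 = 0.43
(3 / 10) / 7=3/70 = 0.04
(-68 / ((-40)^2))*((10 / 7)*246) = -2091/140 = -14.94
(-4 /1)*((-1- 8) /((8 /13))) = 117/2 = 58.50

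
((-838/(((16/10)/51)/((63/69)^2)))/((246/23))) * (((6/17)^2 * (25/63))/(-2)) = 3299625/64124 = 51.46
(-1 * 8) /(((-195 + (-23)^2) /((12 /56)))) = -6/1169 = -0.01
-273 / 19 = -14.37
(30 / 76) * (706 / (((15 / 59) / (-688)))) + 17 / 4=-57315581/76 = -754152.38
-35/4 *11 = -385/4 = -96.25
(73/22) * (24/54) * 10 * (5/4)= 1825/99 = 18.43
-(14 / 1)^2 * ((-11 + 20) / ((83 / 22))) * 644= -24992352/83 = -301112.67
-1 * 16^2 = -256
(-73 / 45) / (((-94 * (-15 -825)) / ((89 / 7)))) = -6497/24872400 = 0.00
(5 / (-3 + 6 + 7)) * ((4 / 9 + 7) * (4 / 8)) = 67/36 = 1.86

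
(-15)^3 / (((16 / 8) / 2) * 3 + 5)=-3375/8 = -421.88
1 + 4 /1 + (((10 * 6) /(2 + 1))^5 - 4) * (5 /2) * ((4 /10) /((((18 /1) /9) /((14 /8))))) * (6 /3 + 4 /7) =7199996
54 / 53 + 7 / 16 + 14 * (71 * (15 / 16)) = 791465/848 = 933.33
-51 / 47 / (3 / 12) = -204/47 = -4.34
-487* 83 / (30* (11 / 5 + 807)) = -40421/24276 = -1.67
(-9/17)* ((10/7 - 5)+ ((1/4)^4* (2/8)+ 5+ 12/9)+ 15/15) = -242751/121856 = -1.99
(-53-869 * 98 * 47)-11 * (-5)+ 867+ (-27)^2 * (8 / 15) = -20006781/5 = -4001356.20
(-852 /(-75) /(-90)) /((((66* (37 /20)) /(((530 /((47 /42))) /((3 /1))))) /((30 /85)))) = -842912/14633685 = -0.06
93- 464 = -371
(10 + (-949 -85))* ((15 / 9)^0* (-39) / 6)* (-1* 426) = -2835456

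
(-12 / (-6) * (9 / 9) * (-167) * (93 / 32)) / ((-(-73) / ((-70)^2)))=-19025475/292 = -65155.74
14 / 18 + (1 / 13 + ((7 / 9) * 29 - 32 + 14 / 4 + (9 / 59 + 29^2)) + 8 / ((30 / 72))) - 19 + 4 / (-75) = 32068633/38350 = 836.21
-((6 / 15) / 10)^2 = -1/625 = 0.00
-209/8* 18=-1881/4 = -470.25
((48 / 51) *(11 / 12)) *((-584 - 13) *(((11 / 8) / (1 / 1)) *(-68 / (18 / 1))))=24079/9 = 2675.44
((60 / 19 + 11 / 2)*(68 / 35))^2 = 2553604/9025 = 282.95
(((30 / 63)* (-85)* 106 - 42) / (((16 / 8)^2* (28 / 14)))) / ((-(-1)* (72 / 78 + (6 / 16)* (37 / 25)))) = -29569150/80703 = -366.39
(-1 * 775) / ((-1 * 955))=0.81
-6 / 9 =-0.67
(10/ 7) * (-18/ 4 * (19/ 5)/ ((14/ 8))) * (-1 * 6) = 4104/49 = 83.76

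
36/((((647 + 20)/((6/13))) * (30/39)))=108/3335 = 0.03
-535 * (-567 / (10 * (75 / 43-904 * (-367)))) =2608767/28532198 = 0.09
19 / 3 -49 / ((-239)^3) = 259386608/40955757 = 6.33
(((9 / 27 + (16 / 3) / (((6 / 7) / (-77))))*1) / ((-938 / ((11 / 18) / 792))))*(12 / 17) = 4309/15499512 = 0.00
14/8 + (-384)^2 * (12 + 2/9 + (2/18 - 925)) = -538312697/4 = -134578174.25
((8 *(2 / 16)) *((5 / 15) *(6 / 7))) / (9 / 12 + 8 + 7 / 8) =0.03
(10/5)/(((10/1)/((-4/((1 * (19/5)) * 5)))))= -4/95 = -0.04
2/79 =0.03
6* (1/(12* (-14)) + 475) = 79799/28 = 2849.96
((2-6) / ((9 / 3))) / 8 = -1/6 = -0.17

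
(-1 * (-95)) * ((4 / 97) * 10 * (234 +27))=991800/97 = 10224.74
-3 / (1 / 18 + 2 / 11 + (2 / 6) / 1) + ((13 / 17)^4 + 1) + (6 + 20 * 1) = 208438490/9437873 = 22.09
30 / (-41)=-0.73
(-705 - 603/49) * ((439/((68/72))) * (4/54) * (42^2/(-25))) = 740638656/425 = 1742679.19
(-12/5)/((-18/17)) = 34/15 = 2.27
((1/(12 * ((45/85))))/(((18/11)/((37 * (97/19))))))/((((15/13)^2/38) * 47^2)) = 113423167/483108300 = 0.23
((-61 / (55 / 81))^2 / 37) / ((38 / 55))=24413481/77330 = 315.71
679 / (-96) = -679/96 = -7.07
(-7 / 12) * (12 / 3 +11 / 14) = -67/24 = -2.79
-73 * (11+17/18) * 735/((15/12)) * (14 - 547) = 819812630/3 = 273270876.67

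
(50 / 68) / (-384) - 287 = -3747097/13056 = -287.00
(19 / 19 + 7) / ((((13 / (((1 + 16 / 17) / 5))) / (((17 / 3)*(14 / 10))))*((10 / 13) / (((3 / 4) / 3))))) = 77/125 = 0.62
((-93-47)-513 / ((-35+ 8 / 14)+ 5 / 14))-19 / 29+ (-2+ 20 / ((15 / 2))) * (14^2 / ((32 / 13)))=-1337471/18444 = -72.52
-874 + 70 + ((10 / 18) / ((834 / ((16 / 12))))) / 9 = -81470114/101331 = -804.00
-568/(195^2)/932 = -142/8859825 = 0.00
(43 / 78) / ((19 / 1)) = 43/1482 = 0.03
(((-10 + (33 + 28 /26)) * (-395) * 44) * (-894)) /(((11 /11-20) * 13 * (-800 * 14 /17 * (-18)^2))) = 688968401/97100640 = 7.10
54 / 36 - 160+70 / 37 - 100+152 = -7741/74 = -104.61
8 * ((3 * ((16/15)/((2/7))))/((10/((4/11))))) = 896/275 = 3.26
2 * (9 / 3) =6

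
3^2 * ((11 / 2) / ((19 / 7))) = 693/38 = 18.24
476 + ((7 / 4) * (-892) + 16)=-1069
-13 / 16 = -0.81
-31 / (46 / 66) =-1023/23 = -44.48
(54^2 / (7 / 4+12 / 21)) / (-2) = -40824/65 = -628.06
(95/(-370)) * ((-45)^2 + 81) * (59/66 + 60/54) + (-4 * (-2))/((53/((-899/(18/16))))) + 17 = -461200865/388278 = -1187.81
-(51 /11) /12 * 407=-629/4 = -157.25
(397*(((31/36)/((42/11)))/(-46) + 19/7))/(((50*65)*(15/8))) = 74811871/423832500 = 0.18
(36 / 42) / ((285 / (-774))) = -2.33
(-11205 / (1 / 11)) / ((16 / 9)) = -1109295/16 = -69330.94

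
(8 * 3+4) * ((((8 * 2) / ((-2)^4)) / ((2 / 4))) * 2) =112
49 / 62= 0.79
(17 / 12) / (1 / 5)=85/12 = 7.08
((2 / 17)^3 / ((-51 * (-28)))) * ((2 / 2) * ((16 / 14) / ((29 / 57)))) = 304/118683341 = 0.00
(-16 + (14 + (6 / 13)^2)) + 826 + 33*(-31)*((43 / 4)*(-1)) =7991309/676 = 11821.46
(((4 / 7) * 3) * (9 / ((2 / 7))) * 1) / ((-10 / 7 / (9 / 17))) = -1701/85 = -20.01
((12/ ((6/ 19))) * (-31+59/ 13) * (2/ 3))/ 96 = -817/117 = -6.98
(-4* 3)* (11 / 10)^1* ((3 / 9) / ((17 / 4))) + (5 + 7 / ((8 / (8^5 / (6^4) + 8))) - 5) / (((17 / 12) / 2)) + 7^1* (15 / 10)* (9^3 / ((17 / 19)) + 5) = 19846264/2295 = 8647.61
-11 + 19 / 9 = -80/9 = -8.89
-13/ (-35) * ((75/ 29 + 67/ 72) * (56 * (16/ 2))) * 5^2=3818360/261 = 14629.73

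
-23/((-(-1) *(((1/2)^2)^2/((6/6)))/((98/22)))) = -18032/11 = -1639.27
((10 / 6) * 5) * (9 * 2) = 150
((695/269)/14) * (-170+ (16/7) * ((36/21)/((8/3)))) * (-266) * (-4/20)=-21809378/13181 = -1654.61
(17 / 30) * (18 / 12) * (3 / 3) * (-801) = -13617/20 = -680.85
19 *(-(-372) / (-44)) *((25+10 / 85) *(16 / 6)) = -2012024/187 = -10759.49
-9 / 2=-4.50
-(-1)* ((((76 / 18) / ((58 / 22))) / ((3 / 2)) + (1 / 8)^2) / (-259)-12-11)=-298571471/12979008 = -23.00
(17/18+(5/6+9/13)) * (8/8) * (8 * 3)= 59.28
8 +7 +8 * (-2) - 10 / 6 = -8/3 = -2.67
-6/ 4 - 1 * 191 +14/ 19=-7287/38 = -191.76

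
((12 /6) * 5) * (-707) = -7070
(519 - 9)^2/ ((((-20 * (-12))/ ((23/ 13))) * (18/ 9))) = 99705/104 = 958.70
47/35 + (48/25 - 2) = 221/175 = 1.26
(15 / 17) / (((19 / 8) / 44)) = 5280/323 = 16.35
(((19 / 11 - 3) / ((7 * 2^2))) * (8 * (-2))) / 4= 2/11 = 0.18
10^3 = 1000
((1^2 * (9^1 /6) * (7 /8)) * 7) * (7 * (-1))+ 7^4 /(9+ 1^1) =14063/80 = 175.79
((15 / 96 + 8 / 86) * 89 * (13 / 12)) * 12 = 396851/1376 = 288.41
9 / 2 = 4.50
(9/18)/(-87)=-1/174 = -0.01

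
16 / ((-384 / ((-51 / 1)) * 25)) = 17/200 = 0.08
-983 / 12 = -81.92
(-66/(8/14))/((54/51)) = -1309/12 = -109.08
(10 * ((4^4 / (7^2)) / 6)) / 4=320/147 = 2.18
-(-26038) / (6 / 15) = 65095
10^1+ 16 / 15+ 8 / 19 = 3274/285 = 11.49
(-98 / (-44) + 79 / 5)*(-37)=-73371/110 = -667.01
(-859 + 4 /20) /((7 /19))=-81586/35 = -2331.03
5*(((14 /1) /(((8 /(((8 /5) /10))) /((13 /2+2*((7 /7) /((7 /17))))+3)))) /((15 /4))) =134/25 = 5.36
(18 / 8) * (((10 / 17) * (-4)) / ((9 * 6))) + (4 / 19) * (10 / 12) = 25/323 = 0.08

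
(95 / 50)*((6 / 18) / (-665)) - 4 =-4201/1050 = -4.00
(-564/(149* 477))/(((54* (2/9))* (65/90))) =-94/102661 = 0.00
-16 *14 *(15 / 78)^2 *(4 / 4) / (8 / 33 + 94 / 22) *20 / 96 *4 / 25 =-1540/25181 = -0.06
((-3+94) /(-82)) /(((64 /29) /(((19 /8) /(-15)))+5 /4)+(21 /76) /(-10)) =143260/1641517 = 0.09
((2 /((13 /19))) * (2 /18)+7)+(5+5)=2027/117 = 17.32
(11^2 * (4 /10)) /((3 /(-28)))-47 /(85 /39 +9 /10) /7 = -57240782/126105 = -453.91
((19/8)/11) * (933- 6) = 17613/88 = 200.15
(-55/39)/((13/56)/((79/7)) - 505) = 34760/12446733 = 0.00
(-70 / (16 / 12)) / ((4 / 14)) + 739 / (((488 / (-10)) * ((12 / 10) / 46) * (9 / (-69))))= 2342440/549 = 4266.74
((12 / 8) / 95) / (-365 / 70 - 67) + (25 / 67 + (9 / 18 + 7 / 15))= 3448093/2574006 = 1.34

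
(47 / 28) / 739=47/20692 = 0.00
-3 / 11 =-0.27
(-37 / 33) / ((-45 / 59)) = 2183/1485 = 1.47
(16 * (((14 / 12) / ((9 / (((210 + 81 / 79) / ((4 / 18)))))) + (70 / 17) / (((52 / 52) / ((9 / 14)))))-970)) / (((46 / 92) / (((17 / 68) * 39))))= -353756286/1343 = -263407.51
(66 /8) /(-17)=-0.49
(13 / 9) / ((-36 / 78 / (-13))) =2197/54 = 40.69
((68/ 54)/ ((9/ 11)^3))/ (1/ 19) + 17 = 1194437/19683 = 60.68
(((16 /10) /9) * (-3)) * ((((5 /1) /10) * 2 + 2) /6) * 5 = -4/3 = -1.33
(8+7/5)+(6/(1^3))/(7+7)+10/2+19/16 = 8969/560 = 16.02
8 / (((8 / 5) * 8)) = 5/8 = 0.62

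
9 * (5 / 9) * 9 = 45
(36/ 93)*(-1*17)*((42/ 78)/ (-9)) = 0.39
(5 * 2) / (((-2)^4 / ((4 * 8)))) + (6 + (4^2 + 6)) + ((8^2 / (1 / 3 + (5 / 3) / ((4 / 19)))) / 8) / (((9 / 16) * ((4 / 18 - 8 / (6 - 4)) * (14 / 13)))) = 186832/3927 = 47.58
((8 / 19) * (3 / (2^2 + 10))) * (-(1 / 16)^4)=-3/2179072 = 0.00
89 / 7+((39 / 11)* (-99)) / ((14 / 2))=-262/7 = -37.43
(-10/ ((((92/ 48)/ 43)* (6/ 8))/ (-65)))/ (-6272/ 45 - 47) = -20124000/192901 = -104.32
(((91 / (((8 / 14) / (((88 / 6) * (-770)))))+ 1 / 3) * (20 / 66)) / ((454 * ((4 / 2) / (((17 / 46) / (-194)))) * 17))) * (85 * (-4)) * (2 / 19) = -764346775/317535999 = -2.41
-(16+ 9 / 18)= -33/2 = -16.50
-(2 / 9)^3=-8/729 = -0.01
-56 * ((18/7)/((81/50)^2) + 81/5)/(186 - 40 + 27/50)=-35067440/5341383 = -6.57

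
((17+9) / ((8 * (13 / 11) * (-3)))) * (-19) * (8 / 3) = 418/9 = 46.44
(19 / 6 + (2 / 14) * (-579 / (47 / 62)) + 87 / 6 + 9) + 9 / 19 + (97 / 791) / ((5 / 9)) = -866192228/10595445 = -81.75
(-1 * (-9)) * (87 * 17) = 13311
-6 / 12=-1/2 = -0.50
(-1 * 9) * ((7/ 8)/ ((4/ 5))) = -315/32 = -9.84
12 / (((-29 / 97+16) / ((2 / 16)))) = 0.10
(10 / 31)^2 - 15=-14315/961 = -14.90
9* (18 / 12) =27/2 = 13.50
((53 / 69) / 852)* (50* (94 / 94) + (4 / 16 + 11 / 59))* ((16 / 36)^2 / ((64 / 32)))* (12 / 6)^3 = 2523436/70236963 = 0.04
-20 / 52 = -0.38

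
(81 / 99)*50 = 450/11 = 40.91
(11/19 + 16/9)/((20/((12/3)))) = 403/855 = 0.47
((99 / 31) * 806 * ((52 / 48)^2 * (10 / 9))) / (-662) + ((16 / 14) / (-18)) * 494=-6078293/166824 = -36.44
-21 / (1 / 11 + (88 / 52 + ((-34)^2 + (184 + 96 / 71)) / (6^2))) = -1918917/3567632 = -0.54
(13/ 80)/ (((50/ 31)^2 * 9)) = 12493/1800000 = 0.01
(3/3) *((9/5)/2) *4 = 18/5 = 3.60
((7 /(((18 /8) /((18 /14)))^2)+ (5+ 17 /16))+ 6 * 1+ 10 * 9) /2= 11687/224 = 52.17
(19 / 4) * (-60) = -285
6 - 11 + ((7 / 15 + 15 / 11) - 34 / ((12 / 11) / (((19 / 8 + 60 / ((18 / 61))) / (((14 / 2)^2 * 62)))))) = -127042997/24060960 = -5.28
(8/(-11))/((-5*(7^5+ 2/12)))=48/5546365 = 0.00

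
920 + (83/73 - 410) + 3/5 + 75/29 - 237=277.32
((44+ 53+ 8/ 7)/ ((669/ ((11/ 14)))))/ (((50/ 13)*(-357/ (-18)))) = 98241/65015650 = 0.00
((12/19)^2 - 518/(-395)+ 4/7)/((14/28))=4555052/998165 = 4.56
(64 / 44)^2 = 256/121 = 2.12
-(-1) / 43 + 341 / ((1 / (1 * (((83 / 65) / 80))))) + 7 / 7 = 1445829/223600 = 6.47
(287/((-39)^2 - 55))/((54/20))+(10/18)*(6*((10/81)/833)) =10831495/148373127 = 0.07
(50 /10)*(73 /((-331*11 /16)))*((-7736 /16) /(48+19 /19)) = 2823640/178409 = 15.83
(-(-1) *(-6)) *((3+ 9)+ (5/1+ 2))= -114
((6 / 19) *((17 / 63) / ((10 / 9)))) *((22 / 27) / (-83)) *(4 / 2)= -748/496755 = 0.00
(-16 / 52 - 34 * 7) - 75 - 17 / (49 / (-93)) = -179024/637 = -281.04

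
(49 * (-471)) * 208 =-4800432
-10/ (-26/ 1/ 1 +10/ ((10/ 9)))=10/17 = 0.59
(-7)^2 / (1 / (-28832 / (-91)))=201824/13 = 15524.92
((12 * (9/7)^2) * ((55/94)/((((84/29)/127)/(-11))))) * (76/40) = -685844577/64484 = -10635.89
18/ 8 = 9/4 = 2.25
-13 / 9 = -1.44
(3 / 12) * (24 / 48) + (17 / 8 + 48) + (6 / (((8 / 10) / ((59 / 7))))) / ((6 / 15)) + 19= 1591/7 = 227.29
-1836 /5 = -367.20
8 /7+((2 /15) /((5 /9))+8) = 1642/175 = 9.38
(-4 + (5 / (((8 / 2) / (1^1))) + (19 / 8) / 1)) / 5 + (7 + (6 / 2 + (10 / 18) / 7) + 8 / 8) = 27731/2520 = 11.00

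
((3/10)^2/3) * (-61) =-1.83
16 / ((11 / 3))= 48/11 = 4.36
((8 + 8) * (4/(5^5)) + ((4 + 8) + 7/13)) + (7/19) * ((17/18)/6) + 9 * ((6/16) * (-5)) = -709926097/166725000 = -4.26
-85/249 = -0.34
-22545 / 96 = -7515/32 = -234.84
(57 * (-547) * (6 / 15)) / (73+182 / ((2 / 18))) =-62358/8555 = -7.29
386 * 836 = 322696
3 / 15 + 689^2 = 2373606/5 = 474721.20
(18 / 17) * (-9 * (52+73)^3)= -316406250/17 = -18612132.35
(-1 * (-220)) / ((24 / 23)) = 1265/6 = 210.83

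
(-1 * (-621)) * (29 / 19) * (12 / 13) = 216108/247 = 874.93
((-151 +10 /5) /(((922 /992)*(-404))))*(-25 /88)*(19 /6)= -2194025/6146052 = -0.36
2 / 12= 0.17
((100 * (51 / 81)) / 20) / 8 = 85/216 = 0.39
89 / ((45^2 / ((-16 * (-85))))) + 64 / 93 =759088/12555 = 60.46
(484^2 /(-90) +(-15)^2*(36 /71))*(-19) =151080172/3195 = 47286.44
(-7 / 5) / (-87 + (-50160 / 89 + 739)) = -89/5620 = -0.02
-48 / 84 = -4/7 = -0.57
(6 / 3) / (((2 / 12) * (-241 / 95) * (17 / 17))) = -1140/241 = -4.73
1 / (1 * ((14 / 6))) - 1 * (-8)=59/7 = 8.43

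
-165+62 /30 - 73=-3539/15 = -235.93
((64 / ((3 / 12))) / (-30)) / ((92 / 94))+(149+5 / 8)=388901/2760 = 140.91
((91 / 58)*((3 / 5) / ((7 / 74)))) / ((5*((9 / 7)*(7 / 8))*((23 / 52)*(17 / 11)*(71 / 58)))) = 4402112/2082075 = 2.11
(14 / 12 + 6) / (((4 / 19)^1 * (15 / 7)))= 5719/360 = 15.89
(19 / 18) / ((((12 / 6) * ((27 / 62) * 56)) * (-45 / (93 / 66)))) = -18259/26943840 = 0.00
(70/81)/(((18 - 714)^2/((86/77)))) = 215/107903664 = 0.00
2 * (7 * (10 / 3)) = 140/3 = 46.67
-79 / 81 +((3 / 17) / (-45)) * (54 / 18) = -6796/6885 = -0.99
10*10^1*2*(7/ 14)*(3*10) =3000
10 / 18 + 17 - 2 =140/9 = 15.56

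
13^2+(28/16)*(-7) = 156.75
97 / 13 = 7.46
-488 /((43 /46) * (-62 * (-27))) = -11224/35991 = -0.31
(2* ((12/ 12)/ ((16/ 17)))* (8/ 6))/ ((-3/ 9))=-17/2 = -8.50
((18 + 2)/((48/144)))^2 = 3600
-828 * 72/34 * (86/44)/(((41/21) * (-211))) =13458312/1617737 = 8.32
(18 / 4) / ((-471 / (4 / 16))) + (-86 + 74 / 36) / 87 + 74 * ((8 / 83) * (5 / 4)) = 648797189/81626184 = 7.95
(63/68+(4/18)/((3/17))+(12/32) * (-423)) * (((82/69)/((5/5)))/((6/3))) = -92.96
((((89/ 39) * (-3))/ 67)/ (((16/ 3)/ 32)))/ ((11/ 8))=-4272/9581 = -0.45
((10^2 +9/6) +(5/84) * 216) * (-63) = -14409/2 = -7204.50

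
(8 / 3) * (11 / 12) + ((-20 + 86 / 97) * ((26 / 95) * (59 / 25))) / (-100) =133105331/51834375 = 2.57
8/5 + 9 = 53/5 = 10.60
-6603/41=-161.05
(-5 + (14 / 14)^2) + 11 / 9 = -25/9 = -2.78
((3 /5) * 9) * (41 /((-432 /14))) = -287/40 = -7.18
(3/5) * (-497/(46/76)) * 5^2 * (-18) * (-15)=-3325578.26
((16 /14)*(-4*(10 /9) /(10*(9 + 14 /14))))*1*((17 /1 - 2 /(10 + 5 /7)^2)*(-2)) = 3056864/1771875 = 1.73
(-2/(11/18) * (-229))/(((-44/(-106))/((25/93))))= 1820550/3751 = 485.35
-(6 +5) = -11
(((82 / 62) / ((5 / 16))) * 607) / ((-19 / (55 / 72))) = -547514/5301 = -103.29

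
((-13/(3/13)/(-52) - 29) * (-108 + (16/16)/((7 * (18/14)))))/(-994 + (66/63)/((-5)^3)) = -284624375/93933792 = -3.03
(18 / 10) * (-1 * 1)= -9/5 = -1.80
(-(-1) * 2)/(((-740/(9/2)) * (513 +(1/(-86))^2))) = -16641/701917565 = 0.00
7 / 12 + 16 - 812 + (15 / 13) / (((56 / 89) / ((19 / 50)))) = -17356681/21840 = -794.72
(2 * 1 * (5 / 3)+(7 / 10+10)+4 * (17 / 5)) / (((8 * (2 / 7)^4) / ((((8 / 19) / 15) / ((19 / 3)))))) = 1990429/866400 = 2.30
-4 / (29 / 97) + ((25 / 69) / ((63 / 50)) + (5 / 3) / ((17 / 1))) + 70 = 122168513/2143071 = 57.01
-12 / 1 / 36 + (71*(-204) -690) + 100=-45223/3 = -15074.33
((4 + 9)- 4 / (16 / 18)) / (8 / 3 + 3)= 3/2 = 1.50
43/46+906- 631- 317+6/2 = -1751/46 = -38.07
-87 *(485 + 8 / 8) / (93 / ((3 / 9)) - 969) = 7047/115 = 61.28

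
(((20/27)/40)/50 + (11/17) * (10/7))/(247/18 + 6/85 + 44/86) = 12776117/197628690 = 0.06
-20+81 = 61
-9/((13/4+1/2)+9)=-12/17 = -0.71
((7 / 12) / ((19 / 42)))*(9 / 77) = 63/418 = 0.15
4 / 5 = 0.80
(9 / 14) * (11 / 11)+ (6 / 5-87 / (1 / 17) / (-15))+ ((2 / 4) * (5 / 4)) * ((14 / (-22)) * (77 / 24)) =666401/6720 = 99.17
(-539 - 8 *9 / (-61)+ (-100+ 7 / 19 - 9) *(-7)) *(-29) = -7481855/1159 = -6455.44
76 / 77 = 0.99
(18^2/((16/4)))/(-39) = -27/13 = -2.08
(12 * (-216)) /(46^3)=-324/12167 = -0.03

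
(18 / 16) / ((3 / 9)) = 27/8 = 3.38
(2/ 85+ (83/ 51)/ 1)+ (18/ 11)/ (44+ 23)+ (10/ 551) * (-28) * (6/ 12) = 147180817/103552185 = 1.42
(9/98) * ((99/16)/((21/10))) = 1485/5488 = 0.27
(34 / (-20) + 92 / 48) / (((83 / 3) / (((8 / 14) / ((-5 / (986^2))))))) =-12638548/14525 = -870.12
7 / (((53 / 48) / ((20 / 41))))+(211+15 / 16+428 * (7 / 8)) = 20496779/34768 = 589.53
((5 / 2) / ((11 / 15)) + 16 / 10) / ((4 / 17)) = 21.29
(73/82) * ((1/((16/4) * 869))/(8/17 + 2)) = 1241/11971344 = 0.00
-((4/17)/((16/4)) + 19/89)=-412/1513 = -0.27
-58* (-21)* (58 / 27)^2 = 1365784/243 = 5620.51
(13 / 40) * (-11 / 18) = -0.20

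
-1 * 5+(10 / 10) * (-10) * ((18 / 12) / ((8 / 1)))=-55/8 = -6.88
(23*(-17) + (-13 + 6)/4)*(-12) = 4713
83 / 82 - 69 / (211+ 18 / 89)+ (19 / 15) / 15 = 267018251/346804650 = 0.77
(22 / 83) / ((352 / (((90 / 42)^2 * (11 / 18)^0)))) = 225/65072 = 0.00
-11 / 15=-0.73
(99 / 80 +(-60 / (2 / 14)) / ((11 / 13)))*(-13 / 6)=1888081/1760 = 1072.77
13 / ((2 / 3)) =39/2 = 19.50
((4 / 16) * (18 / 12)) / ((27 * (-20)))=-1/1440 = 0.00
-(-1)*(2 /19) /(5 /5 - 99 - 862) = -1/9120 = 0.00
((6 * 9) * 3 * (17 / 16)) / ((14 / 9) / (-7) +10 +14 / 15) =16.07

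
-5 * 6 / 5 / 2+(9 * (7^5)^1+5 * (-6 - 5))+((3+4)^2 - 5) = 151249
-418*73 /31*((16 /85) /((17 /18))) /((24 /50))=-3661680/8959 = -408.72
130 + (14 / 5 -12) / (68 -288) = 71523/550 = 130.04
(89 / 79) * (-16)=-1424/79 = -18.03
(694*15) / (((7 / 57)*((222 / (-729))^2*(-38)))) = -922050135/38332 = -24054.32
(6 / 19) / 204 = 1/646 = 0.00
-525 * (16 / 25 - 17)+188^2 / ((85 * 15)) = 10986319/1275 = 8616.72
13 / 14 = 0.93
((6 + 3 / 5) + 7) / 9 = 68/45 = 1.51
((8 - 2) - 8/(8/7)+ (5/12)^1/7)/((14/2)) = -79/588 = -0.13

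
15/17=0.88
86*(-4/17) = -20.24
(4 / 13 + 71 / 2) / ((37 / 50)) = 23275/481 = 48.39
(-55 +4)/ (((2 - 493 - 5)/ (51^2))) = 132651/496 = 267.44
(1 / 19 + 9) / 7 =172/133 = 1.29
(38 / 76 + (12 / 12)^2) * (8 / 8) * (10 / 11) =15/11 = 1.36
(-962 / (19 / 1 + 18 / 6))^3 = -111284641/1331 = -83609.80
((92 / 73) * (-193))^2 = 315275536/5329 = 59162.23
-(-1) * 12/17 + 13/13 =29/17 = 1.71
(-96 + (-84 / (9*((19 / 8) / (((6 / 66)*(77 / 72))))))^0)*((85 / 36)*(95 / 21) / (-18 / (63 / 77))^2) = -767125/365904 = -2.10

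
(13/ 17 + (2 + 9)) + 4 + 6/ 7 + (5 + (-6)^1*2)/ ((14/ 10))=1383/119 = 11.62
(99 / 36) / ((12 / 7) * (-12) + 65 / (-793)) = -4697/35276 = -0.13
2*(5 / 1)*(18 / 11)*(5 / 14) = 450/77 = 5.84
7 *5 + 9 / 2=39.50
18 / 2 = 9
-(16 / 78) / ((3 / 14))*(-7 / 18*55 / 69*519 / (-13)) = -3729880/314847 = -11.85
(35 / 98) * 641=3205/14 = 228.93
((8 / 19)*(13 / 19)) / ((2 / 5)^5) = 40625/1444 = 28.13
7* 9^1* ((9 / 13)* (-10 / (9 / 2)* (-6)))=7560/13 = 581.54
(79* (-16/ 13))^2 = 1597696/169 = 9453.82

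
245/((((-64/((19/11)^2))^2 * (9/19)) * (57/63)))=223500515/179908608 = 1.24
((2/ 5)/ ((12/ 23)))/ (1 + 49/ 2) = 0.03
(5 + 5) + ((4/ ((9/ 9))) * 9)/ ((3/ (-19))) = -218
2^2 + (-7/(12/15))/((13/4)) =17/13 = 1.31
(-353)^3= -43986977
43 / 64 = 0.67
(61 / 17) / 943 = 61/16031 = 0.00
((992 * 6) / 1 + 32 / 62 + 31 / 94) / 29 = 17346593/84506 = 205.27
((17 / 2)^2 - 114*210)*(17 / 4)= -1623007/16 = -101437.94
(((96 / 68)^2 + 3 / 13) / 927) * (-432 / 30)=-13368/386971 = -0.03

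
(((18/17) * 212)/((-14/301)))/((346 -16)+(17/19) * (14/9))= -14.56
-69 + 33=-36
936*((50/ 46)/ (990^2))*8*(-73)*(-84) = 425152/8349 = 50.92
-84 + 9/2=-159/2 = -79.50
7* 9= 63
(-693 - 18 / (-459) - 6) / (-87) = 35647/4437 = 8.03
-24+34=10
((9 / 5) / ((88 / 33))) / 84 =9/1120 = 0.01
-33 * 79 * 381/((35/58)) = -57609486/35 = -1645985.31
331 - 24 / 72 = 992/3 = 330.67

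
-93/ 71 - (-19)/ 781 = -1.29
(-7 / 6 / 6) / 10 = -7/360 = -0.02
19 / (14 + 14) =19/28 = 0.68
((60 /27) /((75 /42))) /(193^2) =56/1676205 = 0.00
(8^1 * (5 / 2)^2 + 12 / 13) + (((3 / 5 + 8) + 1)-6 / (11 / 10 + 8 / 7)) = 590338/10205 = 57.85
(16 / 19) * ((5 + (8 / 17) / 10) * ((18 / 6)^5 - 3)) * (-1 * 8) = -2635776/323 = -8160.30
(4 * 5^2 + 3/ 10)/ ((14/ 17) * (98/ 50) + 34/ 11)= 937805/43992 = 21.32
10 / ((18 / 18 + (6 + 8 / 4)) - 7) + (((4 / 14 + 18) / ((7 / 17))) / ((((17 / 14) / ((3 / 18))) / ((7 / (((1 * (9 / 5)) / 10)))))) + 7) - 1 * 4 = 6616/27 = 245.04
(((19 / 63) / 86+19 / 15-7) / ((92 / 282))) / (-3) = 7295387/1246140 = 5.85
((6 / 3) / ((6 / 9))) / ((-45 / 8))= -8/15 = -0.53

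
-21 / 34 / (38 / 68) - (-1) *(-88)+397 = 5850/19 = 307.89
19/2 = 9.50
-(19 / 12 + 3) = -55/12 = -4.58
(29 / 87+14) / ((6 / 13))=559/18 = 31.06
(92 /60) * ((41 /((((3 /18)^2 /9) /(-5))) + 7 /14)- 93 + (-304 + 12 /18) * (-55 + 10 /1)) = -486335/6 = -81055.83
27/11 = 2.45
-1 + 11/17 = -6/17 = -0.35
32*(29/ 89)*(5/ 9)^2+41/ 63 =195241/50463 = 3.87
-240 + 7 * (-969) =-7023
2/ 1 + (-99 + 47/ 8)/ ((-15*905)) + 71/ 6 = 13.84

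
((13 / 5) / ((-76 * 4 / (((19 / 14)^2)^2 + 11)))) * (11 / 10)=-79064271/583923200 = -0.14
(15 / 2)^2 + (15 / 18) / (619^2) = 56.25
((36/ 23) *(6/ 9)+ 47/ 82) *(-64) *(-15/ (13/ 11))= 16098720/12259 = 1313.22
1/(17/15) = 15/17 = 0.88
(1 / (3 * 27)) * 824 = 824/81 = 10.17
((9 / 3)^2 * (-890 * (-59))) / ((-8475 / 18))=-567108/565 = -1003.73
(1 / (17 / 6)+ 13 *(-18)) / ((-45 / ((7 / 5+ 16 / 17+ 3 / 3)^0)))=1324/255 = 5.19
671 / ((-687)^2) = 671/471969 = 0.00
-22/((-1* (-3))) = -22/3 = -7.33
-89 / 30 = -2.97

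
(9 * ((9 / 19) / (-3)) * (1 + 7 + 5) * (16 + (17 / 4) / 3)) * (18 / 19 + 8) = -2878.82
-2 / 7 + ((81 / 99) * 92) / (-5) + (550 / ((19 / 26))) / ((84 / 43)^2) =335281697/1843380 = 181.88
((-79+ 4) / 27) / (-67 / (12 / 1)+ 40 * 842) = -100/1212279 = 0.00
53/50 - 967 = -965.94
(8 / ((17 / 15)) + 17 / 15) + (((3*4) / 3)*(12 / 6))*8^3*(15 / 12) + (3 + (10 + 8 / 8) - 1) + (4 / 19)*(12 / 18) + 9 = 8317787/1615 = 5150.33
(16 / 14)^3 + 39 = 13889/343 = 40.49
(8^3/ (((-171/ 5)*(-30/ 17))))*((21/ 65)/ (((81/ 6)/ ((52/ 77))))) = 34816/253935 = 0.14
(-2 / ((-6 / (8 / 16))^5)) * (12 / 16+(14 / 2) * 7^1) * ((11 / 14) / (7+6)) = 2189/90574848 = 0.00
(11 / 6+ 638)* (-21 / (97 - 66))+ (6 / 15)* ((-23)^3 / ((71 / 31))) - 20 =-56750063/22010 = -2578.38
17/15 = 1.13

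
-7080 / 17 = -416.47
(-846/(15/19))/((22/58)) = -155382/55 = -2825.13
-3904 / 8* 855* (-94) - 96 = 39220464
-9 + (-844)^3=-601211593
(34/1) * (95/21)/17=190/21 = 9.05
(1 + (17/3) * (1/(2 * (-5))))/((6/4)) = 13/45 = 0.29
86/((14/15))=645/7 = 92.14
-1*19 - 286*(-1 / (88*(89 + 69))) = -11995/632 = -18.98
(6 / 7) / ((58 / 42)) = 18/29 = 0.62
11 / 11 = 1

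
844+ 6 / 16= 844.38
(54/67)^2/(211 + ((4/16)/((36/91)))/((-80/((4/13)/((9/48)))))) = 1574640/511445237 = 0.00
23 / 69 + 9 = 28/3 = 9.33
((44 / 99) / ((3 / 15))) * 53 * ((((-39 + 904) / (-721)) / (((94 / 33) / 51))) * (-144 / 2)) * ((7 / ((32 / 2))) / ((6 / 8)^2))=685841200/4841 = 141673.46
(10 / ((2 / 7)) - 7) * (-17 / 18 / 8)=-119/36 = -3.31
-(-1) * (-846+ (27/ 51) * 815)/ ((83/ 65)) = -458055/1411 = -324.63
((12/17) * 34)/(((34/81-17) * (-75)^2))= -216/839375 = 0.00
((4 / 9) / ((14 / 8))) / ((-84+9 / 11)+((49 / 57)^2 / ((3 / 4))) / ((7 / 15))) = -63536/20281625 = 0.00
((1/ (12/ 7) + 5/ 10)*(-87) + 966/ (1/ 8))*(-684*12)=-62657820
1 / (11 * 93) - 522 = -534005/1023 = -522.00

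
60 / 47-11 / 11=0.28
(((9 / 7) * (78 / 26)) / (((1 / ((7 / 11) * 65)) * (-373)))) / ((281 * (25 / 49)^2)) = -842751/144117875 = -0.01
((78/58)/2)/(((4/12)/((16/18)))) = 52/29 = 1.79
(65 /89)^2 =4225/7921 = 0.53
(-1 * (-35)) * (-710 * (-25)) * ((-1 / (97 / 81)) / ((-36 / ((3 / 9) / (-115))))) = -186375/4462 = -41.77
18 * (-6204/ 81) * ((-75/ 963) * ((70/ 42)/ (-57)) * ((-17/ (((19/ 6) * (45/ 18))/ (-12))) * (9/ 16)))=-1757800/38627 = -45.51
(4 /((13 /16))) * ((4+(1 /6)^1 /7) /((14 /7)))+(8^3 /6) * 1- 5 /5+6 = 2105/21 = 100.24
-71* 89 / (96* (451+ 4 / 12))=-6319/43328 = -0.15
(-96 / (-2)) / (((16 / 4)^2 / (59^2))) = 10443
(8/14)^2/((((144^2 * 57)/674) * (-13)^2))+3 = 917601385/305867016 = 3.00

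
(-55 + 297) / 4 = 121/2 = 60.50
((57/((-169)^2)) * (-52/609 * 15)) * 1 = -1140/445991 = 0.00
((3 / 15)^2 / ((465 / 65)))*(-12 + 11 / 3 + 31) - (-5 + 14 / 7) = 21809/6975 = 3.13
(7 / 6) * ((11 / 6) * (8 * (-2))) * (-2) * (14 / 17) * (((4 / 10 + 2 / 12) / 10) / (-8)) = -539/1350 = -0.40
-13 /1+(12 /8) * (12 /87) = -371/29 = -12.79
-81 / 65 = -1.25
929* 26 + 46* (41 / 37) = 895584/37 = 24204.97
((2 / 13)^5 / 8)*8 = 32/371293 = 0.00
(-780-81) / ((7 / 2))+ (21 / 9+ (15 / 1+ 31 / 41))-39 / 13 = -28402/123 = -230.91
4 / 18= 2/9 = 0.22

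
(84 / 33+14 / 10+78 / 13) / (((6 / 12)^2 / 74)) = 161912/55 = 2943.85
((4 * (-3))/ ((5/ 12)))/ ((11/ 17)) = -2448/55 = -44.51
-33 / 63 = -11/21 = -0.52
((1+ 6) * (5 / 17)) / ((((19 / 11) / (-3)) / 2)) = -7.15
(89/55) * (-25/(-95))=89/209 = 0.43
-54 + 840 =786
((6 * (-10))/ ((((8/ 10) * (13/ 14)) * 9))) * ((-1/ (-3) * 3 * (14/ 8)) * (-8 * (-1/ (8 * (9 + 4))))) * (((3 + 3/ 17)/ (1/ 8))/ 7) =-12600/2873 = -4.39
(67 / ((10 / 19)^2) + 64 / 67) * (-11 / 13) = -17896219/87100 = -205.47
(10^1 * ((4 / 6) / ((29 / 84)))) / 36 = 140/261 = 0.54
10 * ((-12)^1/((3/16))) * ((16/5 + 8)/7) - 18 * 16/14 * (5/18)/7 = -50216/49 = -1024.82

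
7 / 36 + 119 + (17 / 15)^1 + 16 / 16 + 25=26339/180 = 146.33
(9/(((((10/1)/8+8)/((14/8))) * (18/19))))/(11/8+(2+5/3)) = 1596/4477 = 0.36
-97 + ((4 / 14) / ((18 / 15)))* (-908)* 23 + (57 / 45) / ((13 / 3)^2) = -89954968/17745 = -5069.31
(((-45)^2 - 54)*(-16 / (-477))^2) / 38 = 9344/160113 = 0.06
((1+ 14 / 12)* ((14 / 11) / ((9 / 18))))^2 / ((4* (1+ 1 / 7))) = 57967/8712 = 6.65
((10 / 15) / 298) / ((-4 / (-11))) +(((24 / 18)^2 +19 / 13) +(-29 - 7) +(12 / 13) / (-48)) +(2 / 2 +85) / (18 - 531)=-32733247/993681 = -32.94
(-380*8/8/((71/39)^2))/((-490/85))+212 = 57278738/247009 = 231.89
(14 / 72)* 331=2317/36 = 64.36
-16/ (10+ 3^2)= -16/19 = -0.84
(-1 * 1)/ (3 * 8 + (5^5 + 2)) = -1/3151 = 0.00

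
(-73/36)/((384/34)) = -1241/6912 = -0.18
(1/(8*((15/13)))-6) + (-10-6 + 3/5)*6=-2359/24 = -98.29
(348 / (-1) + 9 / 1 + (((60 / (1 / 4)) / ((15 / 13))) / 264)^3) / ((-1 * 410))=12165067/14734170 = 0.83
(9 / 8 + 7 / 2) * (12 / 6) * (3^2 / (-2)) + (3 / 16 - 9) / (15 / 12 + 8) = -12603/296 = -42.58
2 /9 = 0.22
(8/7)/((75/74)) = 592/525 = 1.13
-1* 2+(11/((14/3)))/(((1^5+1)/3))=1.54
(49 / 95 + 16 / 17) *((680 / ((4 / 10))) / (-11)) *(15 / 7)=-705900/1463 = -482.50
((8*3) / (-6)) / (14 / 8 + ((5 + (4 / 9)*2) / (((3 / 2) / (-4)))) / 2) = 432/659 = 0.66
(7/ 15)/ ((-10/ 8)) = -28/75 = -0.37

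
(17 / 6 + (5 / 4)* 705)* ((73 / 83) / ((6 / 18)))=2332.70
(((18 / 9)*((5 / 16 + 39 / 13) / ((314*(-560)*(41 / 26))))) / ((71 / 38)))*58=-379639/511870240 = 0.00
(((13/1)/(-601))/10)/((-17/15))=39/20434 = 0.00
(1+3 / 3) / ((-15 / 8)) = -16/15 = -1.07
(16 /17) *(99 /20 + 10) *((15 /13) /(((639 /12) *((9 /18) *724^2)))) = 46/39542527 = 0.00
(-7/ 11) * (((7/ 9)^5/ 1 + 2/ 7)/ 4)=-235747/2598156 = -0.09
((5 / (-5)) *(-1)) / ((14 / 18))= 9/7 = 1.29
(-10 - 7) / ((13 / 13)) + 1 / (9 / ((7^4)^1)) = 2248/9 = 249.78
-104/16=-13/2 = -6.50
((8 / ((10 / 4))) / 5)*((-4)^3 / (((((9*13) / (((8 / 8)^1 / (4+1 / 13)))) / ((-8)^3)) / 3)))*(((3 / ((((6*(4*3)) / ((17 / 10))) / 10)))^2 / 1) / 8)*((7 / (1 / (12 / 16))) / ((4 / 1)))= 129472/11925 = 10.86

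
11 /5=2.20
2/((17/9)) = 18/17 = 1.06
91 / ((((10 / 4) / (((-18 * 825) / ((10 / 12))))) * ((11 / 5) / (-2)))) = 589680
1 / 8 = 0.12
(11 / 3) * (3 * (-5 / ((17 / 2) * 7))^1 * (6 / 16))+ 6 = 2691/476 = 5.65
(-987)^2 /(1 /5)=4870845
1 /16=0.06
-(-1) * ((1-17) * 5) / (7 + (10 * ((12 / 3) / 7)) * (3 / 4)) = -560/79 = -7.09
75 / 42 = 25/14 = 1.79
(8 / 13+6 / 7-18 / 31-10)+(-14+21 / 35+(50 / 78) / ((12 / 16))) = -2748793/126945 = -21.65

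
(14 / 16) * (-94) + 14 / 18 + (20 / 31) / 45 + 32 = -55195/1116 = -49.46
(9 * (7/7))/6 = 3/2 = 1.50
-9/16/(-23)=9/368 = 0.02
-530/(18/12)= -1060/3 = -353.33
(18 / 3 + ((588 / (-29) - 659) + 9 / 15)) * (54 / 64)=-567.57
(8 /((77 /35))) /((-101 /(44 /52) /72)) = -2880/1313 = -2.19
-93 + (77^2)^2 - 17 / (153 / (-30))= 105458854/3 = 35152951.33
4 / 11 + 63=697/11 = 63.36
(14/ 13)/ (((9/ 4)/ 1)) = 56/117 = 0.48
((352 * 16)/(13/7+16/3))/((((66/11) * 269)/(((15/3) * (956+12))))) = 95406080/40619 = 2348.80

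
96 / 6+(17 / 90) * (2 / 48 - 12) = 29681/2160 = 13.74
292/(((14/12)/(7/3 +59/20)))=46282/35 = 1322.34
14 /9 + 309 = 2795/9 = 310.56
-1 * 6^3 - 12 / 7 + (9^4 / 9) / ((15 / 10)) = 1878/7 = 268.29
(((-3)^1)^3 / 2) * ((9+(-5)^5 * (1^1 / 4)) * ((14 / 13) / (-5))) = -583821/260 = -2245.47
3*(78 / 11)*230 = 53820/11 = 4892.73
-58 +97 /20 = -1063/20 = -53.15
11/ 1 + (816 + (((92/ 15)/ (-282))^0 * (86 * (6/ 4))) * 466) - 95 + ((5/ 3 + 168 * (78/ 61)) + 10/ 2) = 11175350/183 = 61067.49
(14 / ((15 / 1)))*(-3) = -14/5 = -2.80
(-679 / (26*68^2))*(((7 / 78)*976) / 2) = -289933/1172184 = -0.25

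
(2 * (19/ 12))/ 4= 19/24 = 0.79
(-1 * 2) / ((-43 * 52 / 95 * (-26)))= -95/29068 = 0.00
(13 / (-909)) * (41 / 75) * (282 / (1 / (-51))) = 851734/7575 = 112.44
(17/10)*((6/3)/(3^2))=17/45 = 0.38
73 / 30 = 2.43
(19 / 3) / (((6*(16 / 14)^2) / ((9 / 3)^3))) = 2793/128 = 21.82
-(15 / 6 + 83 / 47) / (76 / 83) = -33283/7144 = -4.66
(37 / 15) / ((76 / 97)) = 3589/1140 = 3.15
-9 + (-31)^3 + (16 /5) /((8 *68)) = -5065999/170 = -29799.99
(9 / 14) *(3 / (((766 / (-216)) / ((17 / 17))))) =-1458/2681 = -0.54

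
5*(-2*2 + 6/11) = -190/11 = -17.27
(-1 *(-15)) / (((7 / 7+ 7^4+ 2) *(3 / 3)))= 15/2404 = 0.01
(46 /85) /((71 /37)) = 1702/6035 = 0.28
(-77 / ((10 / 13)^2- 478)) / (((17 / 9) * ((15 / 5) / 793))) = 1474187/65314 = 22.57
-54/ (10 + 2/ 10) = -90/17 = -5.29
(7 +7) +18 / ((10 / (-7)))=7/5 = 1.40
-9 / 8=-1.12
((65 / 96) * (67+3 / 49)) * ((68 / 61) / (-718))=-1815515/25753224 = -0.07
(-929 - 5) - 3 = -937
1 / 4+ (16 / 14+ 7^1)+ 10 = 515/28 = 18.39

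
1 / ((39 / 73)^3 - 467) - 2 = -363612257/181611620 = -2.00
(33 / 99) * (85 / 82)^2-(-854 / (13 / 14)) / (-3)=-26766073/87412 = -306.21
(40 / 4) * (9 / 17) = 90/17 = 5.29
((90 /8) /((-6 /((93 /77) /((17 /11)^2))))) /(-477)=1705/857752 = 0.00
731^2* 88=47023768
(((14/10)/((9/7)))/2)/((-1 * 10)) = -49/900 = -0.05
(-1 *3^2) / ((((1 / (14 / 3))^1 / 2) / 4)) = -336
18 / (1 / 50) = 900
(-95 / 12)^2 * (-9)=-9025/16 = -564.06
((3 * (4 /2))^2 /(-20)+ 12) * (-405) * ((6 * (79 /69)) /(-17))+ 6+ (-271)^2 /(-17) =-1034099/391 = -2644.75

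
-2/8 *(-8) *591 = 1182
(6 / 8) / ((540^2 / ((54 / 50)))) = 1/360000 = 0.00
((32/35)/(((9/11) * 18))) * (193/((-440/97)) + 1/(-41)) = -1536002/581175 = -2.64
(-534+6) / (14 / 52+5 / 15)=-876.26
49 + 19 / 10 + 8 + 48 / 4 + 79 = 1499/10 = 149.90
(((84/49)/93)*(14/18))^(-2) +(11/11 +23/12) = 233663/48 = 4867.98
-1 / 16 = -0.06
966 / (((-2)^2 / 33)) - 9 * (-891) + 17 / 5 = 159919/10 = 15991.90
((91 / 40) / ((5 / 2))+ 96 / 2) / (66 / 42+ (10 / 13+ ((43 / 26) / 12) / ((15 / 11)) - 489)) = -8011458/79698245 = -0.10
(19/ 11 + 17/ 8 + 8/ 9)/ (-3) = -3755/2376 = -1.58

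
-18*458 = -8244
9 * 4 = 36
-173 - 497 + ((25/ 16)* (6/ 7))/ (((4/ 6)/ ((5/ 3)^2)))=-664.42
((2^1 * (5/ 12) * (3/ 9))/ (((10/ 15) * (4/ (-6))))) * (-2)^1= 5/4 = 1.25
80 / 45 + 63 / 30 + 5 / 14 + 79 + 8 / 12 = 26429/315 = 83.90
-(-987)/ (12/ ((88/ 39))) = 7238/39 = 185.59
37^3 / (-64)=-50653/64 = -791.45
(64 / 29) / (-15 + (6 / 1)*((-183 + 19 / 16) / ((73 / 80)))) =-4672/2562585 = 0.00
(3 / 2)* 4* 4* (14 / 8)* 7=294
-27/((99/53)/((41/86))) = -6519/946 = -6.89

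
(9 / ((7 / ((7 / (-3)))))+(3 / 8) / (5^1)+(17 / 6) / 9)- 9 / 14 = -3.25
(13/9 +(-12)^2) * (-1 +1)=0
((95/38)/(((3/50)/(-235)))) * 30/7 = -293750/7 = -41964.29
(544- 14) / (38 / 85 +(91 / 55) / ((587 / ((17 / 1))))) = 58177570/54333 = 1070.76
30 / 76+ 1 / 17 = 293/646 = 0.45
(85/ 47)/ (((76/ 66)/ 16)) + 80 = 93880/893 = 105.13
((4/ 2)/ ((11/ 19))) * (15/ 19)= 30/11 = 2.73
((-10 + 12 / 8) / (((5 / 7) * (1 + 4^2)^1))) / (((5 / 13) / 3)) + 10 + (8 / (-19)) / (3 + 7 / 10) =155581/35150 = 4.43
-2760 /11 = -250.91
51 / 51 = 1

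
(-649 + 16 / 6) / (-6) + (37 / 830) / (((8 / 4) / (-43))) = 106.76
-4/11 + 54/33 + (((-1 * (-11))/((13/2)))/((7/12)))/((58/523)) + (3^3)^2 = 756.43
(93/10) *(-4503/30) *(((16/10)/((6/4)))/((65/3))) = -558372/8125 = -68.72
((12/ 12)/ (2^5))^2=1/1024 = 0.00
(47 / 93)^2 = 2209/8649 = 0.26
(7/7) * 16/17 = 16/17 = 0.94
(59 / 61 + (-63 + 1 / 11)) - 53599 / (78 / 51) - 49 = -35156.44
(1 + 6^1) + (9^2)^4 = 43046728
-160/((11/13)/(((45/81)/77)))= -10400/7623 = -1.36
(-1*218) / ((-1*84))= 109/42 = 2.60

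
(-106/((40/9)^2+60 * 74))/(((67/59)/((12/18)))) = -0.01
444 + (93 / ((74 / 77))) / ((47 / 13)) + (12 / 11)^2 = 198617157/420838 = 471.96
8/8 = 1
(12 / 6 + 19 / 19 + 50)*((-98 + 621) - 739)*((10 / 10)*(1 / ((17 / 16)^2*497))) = -2930688/143633 = -20.40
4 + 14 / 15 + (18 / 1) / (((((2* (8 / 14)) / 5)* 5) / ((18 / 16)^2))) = 95489/3840 = 24.87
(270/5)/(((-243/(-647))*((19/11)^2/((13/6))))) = 1017731/9747 = 104.41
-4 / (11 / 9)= -3.27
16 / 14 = 8/7 = 1.14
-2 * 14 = -28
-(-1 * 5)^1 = 5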